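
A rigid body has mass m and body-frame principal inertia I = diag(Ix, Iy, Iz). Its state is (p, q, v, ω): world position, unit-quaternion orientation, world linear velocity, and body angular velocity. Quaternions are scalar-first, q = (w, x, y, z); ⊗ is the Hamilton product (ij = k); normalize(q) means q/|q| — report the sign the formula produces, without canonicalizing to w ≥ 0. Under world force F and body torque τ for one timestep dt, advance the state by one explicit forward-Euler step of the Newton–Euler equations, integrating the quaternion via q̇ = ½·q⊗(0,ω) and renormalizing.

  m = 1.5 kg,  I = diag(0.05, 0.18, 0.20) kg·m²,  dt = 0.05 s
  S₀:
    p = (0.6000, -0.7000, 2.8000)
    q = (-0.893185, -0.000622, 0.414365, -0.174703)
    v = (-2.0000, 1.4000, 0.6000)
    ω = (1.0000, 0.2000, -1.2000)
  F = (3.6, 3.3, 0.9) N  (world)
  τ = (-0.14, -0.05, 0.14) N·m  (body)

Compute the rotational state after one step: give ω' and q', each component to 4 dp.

precession coupling ω×(Iω) = (-0.0048, 0.1800, 0.0260)
α = I⁻¹(τ − ω×Iω) = (-2.7040, -1.2778, 0.5700)
ω + α·dt = (0.8648, 0.1361, -1.1715)
Hamilton product q⊗(0,ω) = (-0.2918946, -1.3554824, -0.3540864, 0.6573326)
updated quaternion q' = (-0.8998, -0.0345, 0.4052, -0.1581)

ω' = (0.8648, 0.1361, -1.1715)
q' = (-0.8998, -0.0345, 0.4052, -0.1581)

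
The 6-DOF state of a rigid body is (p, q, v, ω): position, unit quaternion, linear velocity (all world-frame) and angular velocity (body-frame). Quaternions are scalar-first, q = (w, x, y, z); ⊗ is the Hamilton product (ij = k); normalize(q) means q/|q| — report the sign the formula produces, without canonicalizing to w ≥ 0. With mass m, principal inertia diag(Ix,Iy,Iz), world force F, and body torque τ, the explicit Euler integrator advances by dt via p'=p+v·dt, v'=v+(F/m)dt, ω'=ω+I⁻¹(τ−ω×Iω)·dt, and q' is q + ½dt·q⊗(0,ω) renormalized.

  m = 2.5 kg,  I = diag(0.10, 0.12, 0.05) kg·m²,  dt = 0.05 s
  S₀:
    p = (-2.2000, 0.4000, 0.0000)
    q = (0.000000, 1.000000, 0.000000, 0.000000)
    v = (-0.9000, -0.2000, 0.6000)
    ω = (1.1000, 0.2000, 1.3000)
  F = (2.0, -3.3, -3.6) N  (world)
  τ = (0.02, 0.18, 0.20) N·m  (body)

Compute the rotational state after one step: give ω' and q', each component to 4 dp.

ω' = (1.1191, 0.2452, 1.4956)
q' = (-0.0275, 0.9991, -0.0325, 0.0050)

angular accel α = (0.3820, 0.9042, 3.9120)
new body rate ω' = (1.1191, 0.2452, 1.4956)
2q̇ = q⊗(0,ω) = (-1.1000000, 0.0000000, -1.3000000, 0.2000000)
q' = normalize(q + ½dt·q⊗(0,ω)) = (-0.0275, 0.9991, -0.0325, 0.0050)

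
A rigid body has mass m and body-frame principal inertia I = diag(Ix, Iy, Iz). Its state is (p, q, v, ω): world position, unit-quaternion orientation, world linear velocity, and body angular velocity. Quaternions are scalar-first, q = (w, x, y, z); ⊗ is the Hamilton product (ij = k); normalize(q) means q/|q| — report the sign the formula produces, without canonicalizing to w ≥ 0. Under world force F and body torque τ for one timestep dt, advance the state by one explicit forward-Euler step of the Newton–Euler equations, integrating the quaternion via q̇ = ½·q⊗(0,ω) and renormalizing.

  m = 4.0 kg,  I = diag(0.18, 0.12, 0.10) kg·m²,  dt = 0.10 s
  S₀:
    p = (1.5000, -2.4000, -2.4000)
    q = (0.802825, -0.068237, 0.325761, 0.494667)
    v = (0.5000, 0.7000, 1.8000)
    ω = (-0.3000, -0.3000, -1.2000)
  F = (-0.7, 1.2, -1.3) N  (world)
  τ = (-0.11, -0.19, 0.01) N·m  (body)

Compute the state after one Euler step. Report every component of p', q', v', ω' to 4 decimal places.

p' = (1.5500, -2.3300, -2.2200)
q' = (0.8347, -0.0922, 0.3016, 0.4515)
v' = (0.4825, 0.7300, 1.7675)
ω' = (-0.3571, -0.4823, -1.1846)

linear accel F/m = (-0.1750, 0.3000, -0.3250)
p + v·dt = (1.5500, -2.3300, -2.2200)
v' = v + a·dt = (0.4825, 0.7300, 1.7675)
precession coupling ω×(Iω) = (-0.0072, 0.0288, -0.0054)
angular accel α = (-0.5711, -1.8233, 0.1540)
new body rate ω' = (-0.3571, -0.4823, -1.1846)
q⊗(0,ω) = (0.6708576, -0.4833606, -0.4711320, -0.8451906)
q' = normalize(q + ½dt·q⊗(0,ω)) = (0.8347, -0.0922, 0.3016, 0.4515)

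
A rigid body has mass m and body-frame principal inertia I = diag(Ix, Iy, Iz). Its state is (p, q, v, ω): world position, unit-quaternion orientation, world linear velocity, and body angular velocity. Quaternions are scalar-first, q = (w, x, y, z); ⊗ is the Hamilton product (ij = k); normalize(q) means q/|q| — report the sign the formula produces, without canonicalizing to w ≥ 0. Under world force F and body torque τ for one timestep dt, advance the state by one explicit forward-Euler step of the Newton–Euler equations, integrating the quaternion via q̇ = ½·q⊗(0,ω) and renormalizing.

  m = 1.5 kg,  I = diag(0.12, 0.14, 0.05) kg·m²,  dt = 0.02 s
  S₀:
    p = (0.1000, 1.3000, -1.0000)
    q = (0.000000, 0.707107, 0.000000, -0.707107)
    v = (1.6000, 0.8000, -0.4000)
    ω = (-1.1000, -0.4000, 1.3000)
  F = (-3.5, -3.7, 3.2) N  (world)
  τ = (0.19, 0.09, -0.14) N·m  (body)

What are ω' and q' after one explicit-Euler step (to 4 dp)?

ω' = (-1.0761, -0.3728, 1.2405)
q' = (0.0170, 0.7042, -0.0014, -0.7098)

gyro term ω×Iω = (0.0468, -0.1001, 0.0088)
angular accel α = (1.1933, 1.3579, -2.9760)
ω + α·dt = (-1.0761, -0.3728, 1.2405)
2q̇ = q⊗(0,ω) = (1.6970568, -0.2828428, -0.1414214, -0.2828428)
updated quaternion q' = (0.0170, 0.7042, -0.0014, -0.7098)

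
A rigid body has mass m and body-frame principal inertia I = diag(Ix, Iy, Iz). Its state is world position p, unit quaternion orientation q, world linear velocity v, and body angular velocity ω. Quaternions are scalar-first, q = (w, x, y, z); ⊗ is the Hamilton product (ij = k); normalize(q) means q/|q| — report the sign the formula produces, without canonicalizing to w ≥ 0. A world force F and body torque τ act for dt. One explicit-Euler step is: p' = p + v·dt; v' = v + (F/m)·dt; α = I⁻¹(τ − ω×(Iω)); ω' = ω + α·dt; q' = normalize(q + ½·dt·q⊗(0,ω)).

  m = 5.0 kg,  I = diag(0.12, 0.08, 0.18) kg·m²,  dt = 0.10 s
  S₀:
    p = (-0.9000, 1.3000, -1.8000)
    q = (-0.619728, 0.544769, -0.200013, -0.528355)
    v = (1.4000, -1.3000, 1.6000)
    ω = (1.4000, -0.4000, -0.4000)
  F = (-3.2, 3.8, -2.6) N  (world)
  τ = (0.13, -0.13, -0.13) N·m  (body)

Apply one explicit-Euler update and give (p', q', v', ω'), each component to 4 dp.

p' = (-0.7600, 1.1700, -1.6400)
q' = (-0.6705, 0.4934, -0.2131, -0.5114)
v' = (1.3360, -1.2240, 1.5480)
ω' = (1.4950, -0.6045, -0.4847)

ω×(Iω) gyroscopic = (0.0160, 0.0336, 0.0224)
(τ − ω×Iω)/I = (0.9500, -2.0450, -0.8467)
new body rate ω' = (1.4950, -0.6045, -0.4847)
Hamilton product q⊗(0,ω) = (-1.0540238, -0.9989560, -0.2738982, 0.3100018)
updated quaternion q' = (-0.6705, 0.4934, -0.2131, -0.5114)
linear accel F/m = (-0.6400, 0.7600, -0.5200)
new position p' = (-0.7600, 1.1700, -1.6400)
v' = v + a·dt = (1.3360, -1.2240, 1.5480)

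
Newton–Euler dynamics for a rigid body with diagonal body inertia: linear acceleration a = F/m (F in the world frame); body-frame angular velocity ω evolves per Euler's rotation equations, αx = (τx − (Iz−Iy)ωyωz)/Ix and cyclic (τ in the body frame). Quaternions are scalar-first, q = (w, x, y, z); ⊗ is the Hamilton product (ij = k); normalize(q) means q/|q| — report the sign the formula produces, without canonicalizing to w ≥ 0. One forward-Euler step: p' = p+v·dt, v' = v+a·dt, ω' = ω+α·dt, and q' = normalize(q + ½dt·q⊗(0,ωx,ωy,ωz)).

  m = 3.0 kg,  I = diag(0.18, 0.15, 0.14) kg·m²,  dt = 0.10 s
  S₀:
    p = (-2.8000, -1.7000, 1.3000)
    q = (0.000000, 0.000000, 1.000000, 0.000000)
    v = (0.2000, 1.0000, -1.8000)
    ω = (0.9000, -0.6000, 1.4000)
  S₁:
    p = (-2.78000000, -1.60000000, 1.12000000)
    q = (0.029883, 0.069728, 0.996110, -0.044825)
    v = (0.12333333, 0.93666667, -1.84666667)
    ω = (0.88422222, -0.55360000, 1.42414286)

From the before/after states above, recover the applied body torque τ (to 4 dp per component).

τ = (-0.0200, 0.1200, 0.0500)

rate change Δω = (-0.01577778, 0.04640000, 0.02414286)
I·α + gyro = (-0.0200, 0.1200, 0.0500)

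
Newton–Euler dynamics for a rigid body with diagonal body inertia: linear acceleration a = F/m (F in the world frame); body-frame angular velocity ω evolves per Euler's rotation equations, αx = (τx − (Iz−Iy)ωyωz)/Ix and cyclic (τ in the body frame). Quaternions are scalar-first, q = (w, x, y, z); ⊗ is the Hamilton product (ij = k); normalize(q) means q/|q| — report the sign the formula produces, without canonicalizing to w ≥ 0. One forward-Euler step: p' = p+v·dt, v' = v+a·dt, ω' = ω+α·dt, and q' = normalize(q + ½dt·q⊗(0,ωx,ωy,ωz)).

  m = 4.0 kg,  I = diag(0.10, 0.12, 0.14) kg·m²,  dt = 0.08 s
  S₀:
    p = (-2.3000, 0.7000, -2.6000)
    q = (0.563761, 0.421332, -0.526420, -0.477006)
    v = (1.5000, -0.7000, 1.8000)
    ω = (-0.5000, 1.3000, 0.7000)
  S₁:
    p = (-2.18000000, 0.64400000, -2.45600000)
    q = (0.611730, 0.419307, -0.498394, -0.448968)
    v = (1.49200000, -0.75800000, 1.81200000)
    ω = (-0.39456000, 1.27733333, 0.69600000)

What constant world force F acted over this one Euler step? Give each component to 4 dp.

F = (-0.4000, -2.9000, 0.6000)

Δv = v₁−v₀ = (-0.00800000, -0.05800000, 0.01200000)
F = m·Δv/dt = (-0.4000, -2.9000, 0.6000)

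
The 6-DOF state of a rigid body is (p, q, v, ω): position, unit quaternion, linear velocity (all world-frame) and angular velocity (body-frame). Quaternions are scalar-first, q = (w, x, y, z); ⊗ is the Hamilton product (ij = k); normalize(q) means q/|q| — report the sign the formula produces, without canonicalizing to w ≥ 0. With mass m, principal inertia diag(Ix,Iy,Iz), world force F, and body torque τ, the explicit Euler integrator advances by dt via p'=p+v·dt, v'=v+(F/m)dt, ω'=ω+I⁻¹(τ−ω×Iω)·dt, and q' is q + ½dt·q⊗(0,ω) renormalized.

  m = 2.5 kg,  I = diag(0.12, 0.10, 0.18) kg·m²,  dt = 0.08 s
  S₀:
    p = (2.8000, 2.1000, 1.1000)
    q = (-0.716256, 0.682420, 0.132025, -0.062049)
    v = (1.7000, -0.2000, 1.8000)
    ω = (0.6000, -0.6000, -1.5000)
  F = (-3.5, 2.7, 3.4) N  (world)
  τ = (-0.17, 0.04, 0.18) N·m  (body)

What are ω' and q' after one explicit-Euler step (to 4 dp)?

ω' = (0.4387, -0.6112, -1.4232)
q' = (-0.7315, 0.6543, 0.1882, -0.0385)

(τ − ω×Iω)/I = (-2.0167, -0.1400, 0.9600)
ω' = ω + α·dt = (0.4387, -0.6112, -1.4232)
Hamilton product q⊗(0,ω) = (-0.4233105, -0.6650205, 1.4161542, 0.5857170)
q + ½dt·q⊗(0,ω), renormalized = (-0.7315, 0.6543, 0.1882, -0.0385)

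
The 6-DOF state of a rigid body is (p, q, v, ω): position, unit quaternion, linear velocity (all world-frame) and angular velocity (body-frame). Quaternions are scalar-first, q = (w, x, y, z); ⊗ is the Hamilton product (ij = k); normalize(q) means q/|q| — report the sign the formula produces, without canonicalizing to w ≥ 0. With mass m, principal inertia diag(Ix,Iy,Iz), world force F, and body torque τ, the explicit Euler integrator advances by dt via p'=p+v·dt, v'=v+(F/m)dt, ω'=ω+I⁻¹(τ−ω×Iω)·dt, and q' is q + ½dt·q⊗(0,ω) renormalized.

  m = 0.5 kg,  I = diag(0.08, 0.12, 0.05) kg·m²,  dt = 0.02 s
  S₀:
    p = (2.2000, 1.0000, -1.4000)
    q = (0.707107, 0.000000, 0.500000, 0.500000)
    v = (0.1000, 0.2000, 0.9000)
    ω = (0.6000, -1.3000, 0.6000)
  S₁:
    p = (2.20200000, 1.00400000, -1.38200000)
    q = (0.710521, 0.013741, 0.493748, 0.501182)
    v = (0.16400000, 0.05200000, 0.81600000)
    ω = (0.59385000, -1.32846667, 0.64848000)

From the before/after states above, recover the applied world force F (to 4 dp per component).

F = (1.6000, -3.7000, -2.1000)

v₁ − v₀ = (0.06400000, -0.14800000, -0.08400000)
m·(v₁−v₀)/dt = (1.6000, -3.7000, -2.1000)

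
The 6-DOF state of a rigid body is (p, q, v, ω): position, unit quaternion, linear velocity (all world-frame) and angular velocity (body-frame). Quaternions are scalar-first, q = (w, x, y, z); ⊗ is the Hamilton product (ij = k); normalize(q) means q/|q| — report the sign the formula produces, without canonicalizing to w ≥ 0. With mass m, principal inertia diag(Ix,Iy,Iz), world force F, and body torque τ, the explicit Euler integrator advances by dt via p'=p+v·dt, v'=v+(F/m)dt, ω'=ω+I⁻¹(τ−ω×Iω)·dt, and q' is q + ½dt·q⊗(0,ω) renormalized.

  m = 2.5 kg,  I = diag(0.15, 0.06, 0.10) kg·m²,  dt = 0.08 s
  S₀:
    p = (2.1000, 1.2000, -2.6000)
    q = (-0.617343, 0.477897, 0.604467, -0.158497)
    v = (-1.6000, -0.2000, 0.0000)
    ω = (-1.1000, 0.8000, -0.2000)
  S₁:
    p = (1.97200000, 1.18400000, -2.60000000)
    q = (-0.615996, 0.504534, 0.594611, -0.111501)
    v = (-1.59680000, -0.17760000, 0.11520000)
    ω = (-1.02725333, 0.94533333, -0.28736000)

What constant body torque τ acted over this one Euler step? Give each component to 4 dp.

τ = (0.1300, 0.1200, -0.0300)

Δω = ω₁−ω₀ = (0.07274667, 0.14533333, -0.08736000)
τ = I·(Δω/dt) + ω₀×(Iω₀) = (0.1300, 0.1200, -0.0300)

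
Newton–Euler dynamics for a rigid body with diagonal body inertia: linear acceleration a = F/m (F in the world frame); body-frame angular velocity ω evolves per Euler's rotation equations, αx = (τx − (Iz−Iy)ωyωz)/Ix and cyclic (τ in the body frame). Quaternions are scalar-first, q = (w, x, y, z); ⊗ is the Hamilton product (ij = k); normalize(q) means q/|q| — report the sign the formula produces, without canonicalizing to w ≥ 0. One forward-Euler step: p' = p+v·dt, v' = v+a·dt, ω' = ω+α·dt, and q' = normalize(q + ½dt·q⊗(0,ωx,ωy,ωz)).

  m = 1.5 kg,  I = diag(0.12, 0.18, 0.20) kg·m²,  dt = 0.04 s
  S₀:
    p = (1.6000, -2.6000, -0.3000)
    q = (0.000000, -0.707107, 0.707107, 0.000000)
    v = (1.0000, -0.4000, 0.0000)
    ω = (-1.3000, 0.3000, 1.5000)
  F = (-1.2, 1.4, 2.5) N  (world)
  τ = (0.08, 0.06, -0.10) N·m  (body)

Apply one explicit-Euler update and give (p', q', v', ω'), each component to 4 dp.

angular accel α = (0.5917, -0.5333, -0.3830)
new body rate ω' = (-1.2763, 0.2787, 1.4847)
2q̇ = q⊗(0,ω) = (-1.1313712, 1.0606605, 1.0606605, 0.7071070)
q + ½dt·q⊗(0,ω), renormalized = (-0.0226, -0.6853, 0.7277, 0.0141)
a = (-0.8000, 0.9333, 1.6667)
p + v·dt = (1.6400, -2.6160, -0.3000)
v' = v + a·dt = (0.9680, -0.3627, 0.0667)

p' = (1.6400, -2.6160, -0.3000)
q' = (-0.0226, -0.6853, 0.7277, 0.0141)
v' = (0.9680, -0.3627, 0.0667)
ω' = (-1.2763, 0.2787, 1.4847)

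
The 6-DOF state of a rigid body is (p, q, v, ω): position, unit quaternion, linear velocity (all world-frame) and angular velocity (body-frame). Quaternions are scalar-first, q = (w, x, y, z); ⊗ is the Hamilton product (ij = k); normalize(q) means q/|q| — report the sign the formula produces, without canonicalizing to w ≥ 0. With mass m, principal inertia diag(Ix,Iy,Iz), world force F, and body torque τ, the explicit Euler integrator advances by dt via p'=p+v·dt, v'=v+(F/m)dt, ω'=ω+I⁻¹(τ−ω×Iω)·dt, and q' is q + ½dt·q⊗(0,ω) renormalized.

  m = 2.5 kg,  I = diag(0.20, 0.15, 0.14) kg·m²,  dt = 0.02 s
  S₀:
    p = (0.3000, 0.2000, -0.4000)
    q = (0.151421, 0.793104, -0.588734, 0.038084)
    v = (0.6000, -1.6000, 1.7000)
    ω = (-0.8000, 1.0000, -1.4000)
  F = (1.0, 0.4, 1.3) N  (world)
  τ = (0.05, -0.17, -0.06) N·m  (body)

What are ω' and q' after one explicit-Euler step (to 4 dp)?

ω×(Iω) gyroscopic = (0.0140, 0.0672, 0.0400)
angular accel α = (0.1800, -1.5813, -0.7143)
ω' = ω + α·dt = (-0.7964, 0.9684, -1.4143)
2q̇ = q⊗(0,ω) = (1.2765348, 0.6650068, 1.2312994, 0.1101274)
q' = normalize(q + ½dt·q⊗(0,ω)) = (0.1642, 0.7996, -0.5763, 0.0392)

ω' = (-0.7964, 0.9684, -1.4143)
q' = (0.1642, 0.7996, -0.5763, 0.0392)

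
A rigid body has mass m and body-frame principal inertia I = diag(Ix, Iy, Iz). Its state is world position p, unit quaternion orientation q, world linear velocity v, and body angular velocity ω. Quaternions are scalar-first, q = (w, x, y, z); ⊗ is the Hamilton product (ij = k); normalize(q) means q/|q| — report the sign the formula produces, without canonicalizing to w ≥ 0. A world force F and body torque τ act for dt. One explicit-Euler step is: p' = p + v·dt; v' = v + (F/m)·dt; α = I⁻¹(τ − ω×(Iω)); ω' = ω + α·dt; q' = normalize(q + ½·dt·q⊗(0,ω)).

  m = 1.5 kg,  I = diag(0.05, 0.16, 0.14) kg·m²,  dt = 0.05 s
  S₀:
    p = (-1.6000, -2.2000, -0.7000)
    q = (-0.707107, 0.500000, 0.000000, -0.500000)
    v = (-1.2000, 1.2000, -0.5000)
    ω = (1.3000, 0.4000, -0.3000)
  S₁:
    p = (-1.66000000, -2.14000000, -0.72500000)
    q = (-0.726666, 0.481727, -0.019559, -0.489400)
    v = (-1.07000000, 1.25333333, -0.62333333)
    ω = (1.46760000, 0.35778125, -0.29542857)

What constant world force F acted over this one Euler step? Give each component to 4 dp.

F = (3.9000, 1.6000, -3.7000)

Δv = v₁−v₀ = (0.13000000, 0.05333333, -0.12333333)
applied force F = (3.9000, 1.6000, -3.7000)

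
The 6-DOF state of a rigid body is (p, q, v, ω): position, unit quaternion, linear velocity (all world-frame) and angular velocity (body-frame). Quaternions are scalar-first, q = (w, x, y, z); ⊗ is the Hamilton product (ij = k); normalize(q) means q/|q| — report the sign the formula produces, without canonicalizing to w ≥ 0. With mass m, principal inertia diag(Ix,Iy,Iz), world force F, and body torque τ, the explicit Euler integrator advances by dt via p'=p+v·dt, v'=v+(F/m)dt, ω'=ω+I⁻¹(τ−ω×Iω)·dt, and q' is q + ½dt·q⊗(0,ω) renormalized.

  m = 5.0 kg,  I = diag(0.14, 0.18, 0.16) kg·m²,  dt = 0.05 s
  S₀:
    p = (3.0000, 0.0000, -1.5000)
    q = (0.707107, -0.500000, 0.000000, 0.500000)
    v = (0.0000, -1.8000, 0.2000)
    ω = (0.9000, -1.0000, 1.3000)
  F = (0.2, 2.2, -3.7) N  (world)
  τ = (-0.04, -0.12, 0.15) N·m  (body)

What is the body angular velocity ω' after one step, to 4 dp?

ω' = (0.8764, -1.0268, 1.3581)

α = I⁻¹(τ − ω×Iω) = (-0.4714, -0.5367, 1.1625)
ω' = ω + α·dt = (0.8764, -1.0268, 1.3581)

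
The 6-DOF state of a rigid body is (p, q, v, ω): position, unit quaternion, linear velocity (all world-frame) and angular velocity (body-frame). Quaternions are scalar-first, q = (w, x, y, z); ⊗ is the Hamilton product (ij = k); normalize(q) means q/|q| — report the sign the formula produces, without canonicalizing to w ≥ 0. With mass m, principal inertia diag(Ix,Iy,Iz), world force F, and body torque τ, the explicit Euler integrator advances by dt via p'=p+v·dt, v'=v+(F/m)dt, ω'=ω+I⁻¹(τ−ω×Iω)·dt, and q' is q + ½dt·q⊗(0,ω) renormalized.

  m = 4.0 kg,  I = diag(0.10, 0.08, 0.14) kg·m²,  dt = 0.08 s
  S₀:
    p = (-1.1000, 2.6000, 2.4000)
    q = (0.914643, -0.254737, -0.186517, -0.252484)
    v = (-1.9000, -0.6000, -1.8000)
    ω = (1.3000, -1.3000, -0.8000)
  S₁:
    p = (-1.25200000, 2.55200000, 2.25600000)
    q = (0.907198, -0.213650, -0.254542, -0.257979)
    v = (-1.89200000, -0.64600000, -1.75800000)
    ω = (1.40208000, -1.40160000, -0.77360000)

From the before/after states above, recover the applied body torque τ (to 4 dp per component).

τ = (0.1900, -0.0600, 0.0800)

rate change Δω = (0.10208000, -0.10160000, 0.02640000)
I·α + gyro = (0.1900, -0.0600, 0.0800)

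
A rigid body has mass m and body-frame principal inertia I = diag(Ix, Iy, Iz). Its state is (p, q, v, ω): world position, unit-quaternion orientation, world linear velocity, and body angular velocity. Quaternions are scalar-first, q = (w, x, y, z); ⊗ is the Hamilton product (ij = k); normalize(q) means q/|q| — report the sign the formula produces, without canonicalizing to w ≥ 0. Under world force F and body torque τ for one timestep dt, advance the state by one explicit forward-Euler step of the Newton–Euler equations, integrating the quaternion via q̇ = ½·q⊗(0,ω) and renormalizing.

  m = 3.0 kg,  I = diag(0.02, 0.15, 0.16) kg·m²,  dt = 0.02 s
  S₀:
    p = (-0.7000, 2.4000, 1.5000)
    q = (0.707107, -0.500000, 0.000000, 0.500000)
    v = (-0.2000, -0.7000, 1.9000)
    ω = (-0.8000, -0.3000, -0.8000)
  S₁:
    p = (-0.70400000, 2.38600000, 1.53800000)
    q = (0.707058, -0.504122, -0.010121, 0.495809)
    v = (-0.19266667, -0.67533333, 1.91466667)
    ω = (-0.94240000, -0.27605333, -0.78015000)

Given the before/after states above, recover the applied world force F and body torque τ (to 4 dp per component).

Δv = v₁−v₀ = (0.00733333, 0.02466667, 0.01466667)
m·(v₁−v₀)/dt = (1.1000, 3.7000, 2.2000)
ω₁ − ω₀ = (-0.14240000, 0.02394667, 0.01985000)
τ = I·(Δω/dt) + ω₀×(Iω₀) = (-0.1400, 0.0900, 0.1900)

F = (1.1000, 3.7000, 2.2000)
τ = (-0.1400, 0.0900, 0.1900)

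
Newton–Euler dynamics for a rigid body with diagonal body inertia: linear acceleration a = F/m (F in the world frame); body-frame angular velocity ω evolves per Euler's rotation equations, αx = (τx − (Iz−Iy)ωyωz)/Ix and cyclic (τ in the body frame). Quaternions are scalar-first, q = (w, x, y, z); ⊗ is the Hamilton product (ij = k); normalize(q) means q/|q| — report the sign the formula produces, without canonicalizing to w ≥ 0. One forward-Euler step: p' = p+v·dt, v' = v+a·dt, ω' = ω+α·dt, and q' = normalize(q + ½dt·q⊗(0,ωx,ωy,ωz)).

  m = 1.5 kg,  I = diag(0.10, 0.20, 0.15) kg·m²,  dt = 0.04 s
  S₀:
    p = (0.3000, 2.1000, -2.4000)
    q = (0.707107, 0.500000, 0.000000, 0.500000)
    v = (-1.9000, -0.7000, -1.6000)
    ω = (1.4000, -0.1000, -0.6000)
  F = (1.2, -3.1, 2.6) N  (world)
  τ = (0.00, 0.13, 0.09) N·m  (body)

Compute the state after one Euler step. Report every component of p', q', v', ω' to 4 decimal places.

gyro term ω×Iω = (-0.0030, 0.0420, -0.0140)
angular accel α = (0.0300, 0.4400, 0.6933)
ω + α·dt = (1.4012, -0.0824, -0.5723)
Hamilton product q⊗(0,ω) = (-0.4000000, 1.0399498, 0.9292893, -0.4742642)
updated quaternion q' = (0.6988, 0.5206, 0.0186, 0.4903)
new position p' = (0.2240, 2.0720, -2.4640)
v + (F/m)dt = (-1.8680, -0.7827, -1.5307)

p' = (0.2240, 2.0720, -2.4640)
q' = (0.6988, 0.5206, 0.0186, 0.4903)
v' = (-1.8680, -0.7827, -1.5307)
ω' = (1.4012, -0.0824, -0.5723)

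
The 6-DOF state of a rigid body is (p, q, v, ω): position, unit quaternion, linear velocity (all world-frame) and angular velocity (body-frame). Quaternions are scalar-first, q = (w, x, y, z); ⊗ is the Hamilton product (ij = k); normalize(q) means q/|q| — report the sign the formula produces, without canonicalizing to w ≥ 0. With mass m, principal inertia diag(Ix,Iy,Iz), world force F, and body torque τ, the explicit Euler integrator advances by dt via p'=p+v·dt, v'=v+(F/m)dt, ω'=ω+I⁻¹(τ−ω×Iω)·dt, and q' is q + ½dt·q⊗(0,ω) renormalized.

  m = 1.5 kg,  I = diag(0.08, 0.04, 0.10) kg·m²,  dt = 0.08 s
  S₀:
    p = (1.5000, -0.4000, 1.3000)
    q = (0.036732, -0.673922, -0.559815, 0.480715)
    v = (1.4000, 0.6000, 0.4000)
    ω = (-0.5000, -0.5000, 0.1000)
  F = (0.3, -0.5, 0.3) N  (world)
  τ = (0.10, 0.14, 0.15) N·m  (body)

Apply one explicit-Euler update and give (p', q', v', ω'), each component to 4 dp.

α = I⁻¹(τ − ω×Iω) = (1.2875, 3.4750, 1.6000)
ω + α·dt = (-0.3970, -0.2220, 0.2280)
Hamilton product q⊗(0,ω) = (-0.6649400, 0.1660100, -0.1913313, 0.0607267)
q' = normalize(q + ½dt·q⊗(0,ω)) = (0.0101, -0.6670, -0.5672, 0.4829)
a = (0.2000, -0.3333, 0.2000)
p' = p + v·dt = (1.6120, -0.3520, 1.3320)
v' = v + a·dt = (1.4160, 0.5733, 0.4160)

p' = (1.6120, -0.3520, 1.3320)
q' = (0.0101, -0.6670, -0.5672, 0.4829)
v' = (1.4160, 0.5733, 0.4160)
ω' = (-0.3970, -0.2220, 0.2280)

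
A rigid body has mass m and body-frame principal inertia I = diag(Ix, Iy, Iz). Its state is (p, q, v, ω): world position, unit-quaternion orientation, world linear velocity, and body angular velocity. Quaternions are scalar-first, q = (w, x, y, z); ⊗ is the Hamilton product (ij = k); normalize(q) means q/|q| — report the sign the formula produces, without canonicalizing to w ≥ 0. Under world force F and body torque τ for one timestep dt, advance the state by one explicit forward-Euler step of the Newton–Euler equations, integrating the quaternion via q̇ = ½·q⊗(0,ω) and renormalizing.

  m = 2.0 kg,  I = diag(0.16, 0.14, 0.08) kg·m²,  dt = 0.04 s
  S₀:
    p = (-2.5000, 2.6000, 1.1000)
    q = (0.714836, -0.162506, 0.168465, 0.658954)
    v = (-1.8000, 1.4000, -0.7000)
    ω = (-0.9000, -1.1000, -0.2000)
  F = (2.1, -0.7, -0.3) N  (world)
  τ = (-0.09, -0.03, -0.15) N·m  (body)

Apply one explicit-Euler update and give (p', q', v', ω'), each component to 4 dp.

new position p' = (-2.5720, 2.6560, 1.0720)
v + (F/m)dt = (-1.7580, 1.3860, -0.7060)
α = I⁻¹(τ − ω×Iω) = (-0.4800, -0.3171, -1.6275)
ω + α·dt = (-0.9192, -1.1127, -0.2651)
Hamilton product q⊗(0,ω) = (0.1708469, 0.0478040, -1.4118794, 0.1874079)
q + ½dt·q⊗(0,ω), renormalized = (0.7180, -0.1615, 0.1402, 0.6624)

p' = (-2.5720, 2.6560, 1.0720)
q' = (0.7180, -0.1615, 0.1402, 0.6624)
v' = (-1.7580, 1.3860, -0.7060)
ω' = (-0.9192, -1.1127, -0.2651)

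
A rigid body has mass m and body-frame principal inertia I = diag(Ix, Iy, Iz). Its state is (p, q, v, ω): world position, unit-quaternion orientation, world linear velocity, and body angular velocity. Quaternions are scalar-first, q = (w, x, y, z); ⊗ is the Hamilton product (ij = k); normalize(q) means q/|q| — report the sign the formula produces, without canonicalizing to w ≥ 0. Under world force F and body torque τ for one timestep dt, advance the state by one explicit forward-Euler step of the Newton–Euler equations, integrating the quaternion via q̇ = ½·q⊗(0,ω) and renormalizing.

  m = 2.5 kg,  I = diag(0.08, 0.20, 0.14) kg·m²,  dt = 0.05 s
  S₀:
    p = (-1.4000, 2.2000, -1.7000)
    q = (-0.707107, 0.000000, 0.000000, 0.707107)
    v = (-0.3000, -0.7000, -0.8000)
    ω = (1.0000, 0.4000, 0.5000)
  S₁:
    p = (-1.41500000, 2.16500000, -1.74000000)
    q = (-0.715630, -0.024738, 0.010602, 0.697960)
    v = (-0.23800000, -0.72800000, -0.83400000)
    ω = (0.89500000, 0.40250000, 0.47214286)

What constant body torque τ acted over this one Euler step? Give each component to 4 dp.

τ = (-0.1800, -0.0200, -0.0300)

ω₁ − ω₀ = (-0.10500000, 0.00250000, -0.02785714)
ω₀×(Iω₀) = (-0.0120, -0.0300, 0.0480)
I·α + gyro = (-0.1800, -0.0200, -0.0300)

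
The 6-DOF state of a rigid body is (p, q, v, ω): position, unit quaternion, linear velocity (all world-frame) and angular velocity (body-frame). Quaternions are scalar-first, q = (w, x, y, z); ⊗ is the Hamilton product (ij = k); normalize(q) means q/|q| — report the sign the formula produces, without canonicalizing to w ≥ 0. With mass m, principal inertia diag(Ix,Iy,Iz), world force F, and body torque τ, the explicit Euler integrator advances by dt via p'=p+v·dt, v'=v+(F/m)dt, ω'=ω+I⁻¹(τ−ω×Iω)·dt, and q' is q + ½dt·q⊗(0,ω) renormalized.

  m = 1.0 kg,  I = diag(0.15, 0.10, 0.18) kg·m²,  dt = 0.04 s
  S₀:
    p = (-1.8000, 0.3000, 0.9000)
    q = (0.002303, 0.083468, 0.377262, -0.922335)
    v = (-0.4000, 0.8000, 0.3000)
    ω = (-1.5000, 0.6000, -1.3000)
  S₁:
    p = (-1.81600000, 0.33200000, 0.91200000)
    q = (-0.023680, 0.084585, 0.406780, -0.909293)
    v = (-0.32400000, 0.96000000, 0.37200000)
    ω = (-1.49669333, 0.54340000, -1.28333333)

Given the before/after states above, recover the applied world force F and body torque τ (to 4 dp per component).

F = (1.9000, 4.0000, 1.8000)
τ = (-0.0500, -0.2000, 0.1200)

ω₁ − ω₀ = (0.00330667, -0.05660000, 0.01666667)
ω₀×(Iω₀) = (-0.0624, -0.0585, 0.0450)
τ = I·(Δω/dt) + ω₀×(Iω₀) = (-0.0500, -0.2000, 0.1200)
Δv = v₁−v₀ = (0.07600000, 0.16000000, 0.07200000)
F = m·Δv/dt = (1.9000, 4.0000, 1.8000)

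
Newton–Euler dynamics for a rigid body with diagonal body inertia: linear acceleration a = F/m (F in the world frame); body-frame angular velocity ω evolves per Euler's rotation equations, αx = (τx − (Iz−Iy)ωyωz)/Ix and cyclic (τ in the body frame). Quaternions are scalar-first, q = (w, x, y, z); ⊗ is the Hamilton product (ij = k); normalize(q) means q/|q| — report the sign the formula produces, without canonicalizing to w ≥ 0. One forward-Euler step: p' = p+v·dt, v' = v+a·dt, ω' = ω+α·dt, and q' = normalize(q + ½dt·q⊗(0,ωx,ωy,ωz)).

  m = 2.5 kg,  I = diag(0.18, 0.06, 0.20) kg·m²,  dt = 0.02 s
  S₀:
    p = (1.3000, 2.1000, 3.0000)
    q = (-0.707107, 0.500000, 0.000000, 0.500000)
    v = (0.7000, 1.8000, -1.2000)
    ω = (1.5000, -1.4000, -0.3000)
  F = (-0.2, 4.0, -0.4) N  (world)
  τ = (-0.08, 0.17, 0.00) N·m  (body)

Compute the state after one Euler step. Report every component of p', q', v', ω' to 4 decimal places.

ω×(Iω) gyroscopic = (0.0588, 0.0090, 0.2520)
α = I⁻¹(τ − ω×Iω) = (-0.7711, 2.6833, -1.2600)
new body rate ω' = (1.4846, -1.3463, -0.3252)
2q̇ = q⊗(0,ω) = (-0.6000000, -0.3606605, 1.8899498, -0.4878679)
q + ½dt·q⊗(0,ω), renormalized = (-0.7130, 0.4963, 0.0189, 0.4950)
p' = p + v·dt = (1.3140, 2.1360, 2.9760)
new velocity v' = (0.6984, 1.8320, -1.2032)

p' = (1.3140, 2.1360, 2.9760)
q' = (-0.7130, 0.4963, 0.0189, 0.4950)
v' = (0.6984, 1.8320, -1.2032)
ω' = (1.4846, -1.3463, -0.3252)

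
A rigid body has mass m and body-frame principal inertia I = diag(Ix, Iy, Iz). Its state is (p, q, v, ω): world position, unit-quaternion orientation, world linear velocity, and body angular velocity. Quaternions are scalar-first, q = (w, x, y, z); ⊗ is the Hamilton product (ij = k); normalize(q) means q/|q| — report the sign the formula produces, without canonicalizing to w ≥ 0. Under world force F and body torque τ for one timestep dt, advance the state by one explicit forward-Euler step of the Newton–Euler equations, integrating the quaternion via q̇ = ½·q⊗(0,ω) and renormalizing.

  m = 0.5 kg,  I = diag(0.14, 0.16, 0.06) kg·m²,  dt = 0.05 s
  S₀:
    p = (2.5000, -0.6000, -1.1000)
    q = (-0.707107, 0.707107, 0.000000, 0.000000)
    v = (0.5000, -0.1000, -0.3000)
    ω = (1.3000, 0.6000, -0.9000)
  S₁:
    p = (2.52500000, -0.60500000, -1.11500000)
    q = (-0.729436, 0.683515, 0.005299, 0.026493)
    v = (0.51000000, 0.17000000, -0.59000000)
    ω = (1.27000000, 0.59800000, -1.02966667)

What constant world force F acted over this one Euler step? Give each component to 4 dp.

Δv = v₁−v₀ = (0.01000000, 0.27000000, -0.29000000)
F = m·Δv/dt = (0.1000, 2.7000, -2.9000)

F = (0.1000, 2.7000, -2.9000)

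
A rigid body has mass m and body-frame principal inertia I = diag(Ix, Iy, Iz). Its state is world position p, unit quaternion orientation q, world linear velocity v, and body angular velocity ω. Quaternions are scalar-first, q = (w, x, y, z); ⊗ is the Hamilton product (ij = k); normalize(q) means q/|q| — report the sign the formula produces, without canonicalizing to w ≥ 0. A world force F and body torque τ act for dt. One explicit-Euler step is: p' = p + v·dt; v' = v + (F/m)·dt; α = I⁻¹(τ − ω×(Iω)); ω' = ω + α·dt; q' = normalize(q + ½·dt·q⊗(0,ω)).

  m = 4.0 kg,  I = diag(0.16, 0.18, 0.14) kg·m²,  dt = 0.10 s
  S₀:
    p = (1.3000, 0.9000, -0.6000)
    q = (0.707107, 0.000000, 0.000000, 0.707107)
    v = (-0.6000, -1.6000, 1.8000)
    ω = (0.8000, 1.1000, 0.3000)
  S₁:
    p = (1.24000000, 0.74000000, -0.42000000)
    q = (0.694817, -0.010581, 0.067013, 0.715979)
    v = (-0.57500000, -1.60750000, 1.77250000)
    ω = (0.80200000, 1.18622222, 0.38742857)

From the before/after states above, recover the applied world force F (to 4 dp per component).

F = (1.0000, -0.3000, -1.1000)

v₁ − v₀ = (0.02500000, -0.00750000, -0.02750000)
F = m·Δv/dt = (1.0000, -0.3000, -1.1000)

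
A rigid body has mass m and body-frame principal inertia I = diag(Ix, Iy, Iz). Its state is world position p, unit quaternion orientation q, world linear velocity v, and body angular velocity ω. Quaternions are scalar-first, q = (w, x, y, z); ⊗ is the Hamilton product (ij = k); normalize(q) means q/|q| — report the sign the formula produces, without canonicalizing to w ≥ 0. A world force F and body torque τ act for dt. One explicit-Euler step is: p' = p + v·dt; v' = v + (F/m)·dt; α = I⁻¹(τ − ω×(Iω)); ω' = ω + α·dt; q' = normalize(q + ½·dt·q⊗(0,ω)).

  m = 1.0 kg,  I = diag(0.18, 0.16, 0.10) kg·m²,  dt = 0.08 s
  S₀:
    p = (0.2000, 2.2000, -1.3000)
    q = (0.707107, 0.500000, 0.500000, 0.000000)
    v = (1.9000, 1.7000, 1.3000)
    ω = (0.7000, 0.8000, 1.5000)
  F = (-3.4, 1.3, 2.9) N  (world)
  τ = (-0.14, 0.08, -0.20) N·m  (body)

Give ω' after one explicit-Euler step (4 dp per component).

ω' = (0.6698, 0.7980, 1.3490)

ω×(Iω) gyroscopic = (-0.0720, 0.0840, -0.0112)
α = I⁻¹(τ − ω×Iω) = (-0.3778, -0.0250, -1.8880)
ω' = ω + α·dt = (0.6698, 0.7980, 1.3490)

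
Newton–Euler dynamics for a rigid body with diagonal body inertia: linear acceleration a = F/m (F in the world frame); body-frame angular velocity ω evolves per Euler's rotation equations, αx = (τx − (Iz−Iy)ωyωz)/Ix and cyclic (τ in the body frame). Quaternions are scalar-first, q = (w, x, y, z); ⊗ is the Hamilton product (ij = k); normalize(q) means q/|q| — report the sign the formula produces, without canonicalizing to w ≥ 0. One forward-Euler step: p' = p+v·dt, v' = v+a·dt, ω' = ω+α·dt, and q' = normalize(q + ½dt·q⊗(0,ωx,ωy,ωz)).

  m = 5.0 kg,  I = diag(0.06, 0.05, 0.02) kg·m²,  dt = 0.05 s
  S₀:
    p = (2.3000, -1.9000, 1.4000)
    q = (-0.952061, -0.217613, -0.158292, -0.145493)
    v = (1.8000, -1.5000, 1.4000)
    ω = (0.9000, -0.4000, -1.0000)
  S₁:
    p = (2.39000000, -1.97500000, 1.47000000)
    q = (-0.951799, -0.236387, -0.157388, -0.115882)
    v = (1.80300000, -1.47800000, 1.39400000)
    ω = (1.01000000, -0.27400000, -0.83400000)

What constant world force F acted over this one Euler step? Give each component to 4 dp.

v₁ − v₀ = (0.00300000, 0.02200000, -0.00600000)
applied force F = (0.3000, 2.2000, -0.6000)

F = (0.3000, 2.2000, -0.6000)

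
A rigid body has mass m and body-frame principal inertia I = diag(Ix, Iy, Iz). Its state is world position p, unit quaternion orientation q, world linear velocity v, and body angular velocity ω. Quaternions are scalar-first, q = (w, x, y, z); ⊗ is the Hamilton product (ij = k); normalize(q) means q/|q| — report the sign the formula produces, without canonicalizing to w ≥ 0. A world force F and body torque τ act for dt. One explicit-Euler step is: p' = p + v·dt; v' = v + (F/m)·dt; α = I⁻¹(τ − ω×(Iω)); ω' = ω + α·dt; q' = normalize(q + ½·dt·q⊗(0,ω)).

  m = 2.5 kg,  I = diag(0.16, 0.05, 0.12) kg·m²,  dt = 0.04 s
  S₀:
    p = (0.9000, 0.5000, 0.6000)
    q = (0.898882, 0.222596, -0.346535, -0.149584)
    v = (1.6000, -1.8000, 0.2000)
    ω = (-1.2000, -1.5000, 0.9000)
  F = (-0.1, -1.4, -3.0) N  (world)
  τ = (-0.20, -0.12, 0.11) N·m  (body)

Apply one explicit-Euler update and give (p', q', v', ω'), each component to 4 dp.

p + v·dt = (0.9640, 0.4280, 0.6080)
new velocity v' = (1.5984, -1.8224, 0.1520)
α = I⁻¹(τ − ω×Iω) = (-0.6594, -1.5360, 2.5667)
new body rate ω' = (-1.2264, -1.5614, 1.0027)
q⊗(0,ω) = (-0.1180617, -1.6149159, -1.3691586, 0.0592578)
updated quaternion q' = (0.8957, 0.1901, -0.3736, -0.1483)

p' = (0.9640, 0.4280, 0.6080)
q' = (0.8957, 0.1901, -0.3736, -0.1483)
v' = (1.5984, -1.8224, 0.1520)
ω' = (-1.2264, -1.5614, 1.0027)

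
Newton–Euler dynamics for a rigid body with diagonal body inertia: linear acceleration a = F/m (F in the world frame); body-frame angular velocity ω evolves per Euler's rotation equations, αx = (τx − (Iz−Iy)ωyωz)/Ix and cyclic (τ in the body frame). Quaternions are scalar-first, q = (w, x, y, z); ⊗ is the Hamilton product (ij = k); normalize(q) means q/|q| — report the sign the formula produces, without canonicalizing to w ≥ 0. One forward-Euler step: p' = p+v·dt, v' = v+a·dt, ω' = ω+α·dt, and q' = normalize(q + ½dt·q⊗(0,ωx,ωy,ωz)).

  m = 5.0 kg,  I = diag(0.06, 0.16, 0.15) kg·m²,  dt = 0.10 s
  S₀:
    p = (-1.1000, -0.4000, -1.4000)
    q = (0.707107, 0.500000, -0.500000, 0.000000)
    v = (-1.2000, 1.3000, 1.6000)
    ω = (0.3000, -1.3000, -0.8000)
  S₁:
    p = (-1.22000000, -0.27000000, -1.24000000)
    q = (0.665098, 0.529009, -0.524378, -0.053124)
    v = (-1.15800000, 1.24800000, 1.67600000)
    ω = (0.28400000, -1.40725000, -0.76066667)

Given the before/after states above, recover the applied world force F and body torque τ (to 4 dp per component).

rate change Δω = (-0.01600000, -0.10725000, 0.03933333)
gyro term ω₀×Iω₀ = (-0.0104, 0.0216, -0.0390)
τ = I·(Δω/dt) + ω₀×(Iω₀) = (-0.0200, -0.1500, 0.0200)
Δv = v₁−v₀ = (0.04200000, -0.05200000, 0.07600000)
applied force F = (2.1000, -2.6000, 3.8000)

F = (2.1000, -2.6000, 3.8000)
τ = (-0.0200, -0.1500, 0.0200)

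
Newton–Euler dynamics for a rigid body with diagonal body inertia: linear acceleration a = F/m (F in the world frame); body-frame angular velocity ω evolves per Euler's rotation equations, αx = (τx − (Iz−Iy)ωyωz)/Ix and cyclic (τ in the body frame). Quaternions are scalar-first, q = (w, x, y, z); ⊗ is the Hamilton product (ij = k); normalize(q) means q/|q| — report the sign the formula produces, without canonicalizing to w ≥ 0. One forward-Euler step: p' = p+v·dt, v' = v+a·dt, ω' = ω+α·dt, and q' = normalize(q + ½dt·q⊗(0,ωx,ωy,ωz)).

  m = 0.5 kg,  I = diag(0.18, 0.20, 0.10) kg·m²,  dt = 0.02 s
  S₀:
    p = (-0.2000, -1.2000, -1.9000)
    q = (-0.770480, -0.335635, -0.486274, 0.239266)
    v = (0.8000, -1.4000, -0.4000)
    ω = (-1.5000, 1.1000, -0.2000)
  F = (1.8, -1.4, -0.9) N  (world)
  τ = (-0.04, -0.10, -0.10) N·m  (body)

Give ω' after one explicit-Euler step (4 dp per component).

ω' = (-1.5069, 1.0876, -0.2134)

precession coupling ω×(Iω) = (0.0220, 0.0240, -0.0330)
angular accel α = (-0.3444, -0.6200, -0.6700)
ω' = ω + α·dt = (-1.5069, 1.0876, -0.2134)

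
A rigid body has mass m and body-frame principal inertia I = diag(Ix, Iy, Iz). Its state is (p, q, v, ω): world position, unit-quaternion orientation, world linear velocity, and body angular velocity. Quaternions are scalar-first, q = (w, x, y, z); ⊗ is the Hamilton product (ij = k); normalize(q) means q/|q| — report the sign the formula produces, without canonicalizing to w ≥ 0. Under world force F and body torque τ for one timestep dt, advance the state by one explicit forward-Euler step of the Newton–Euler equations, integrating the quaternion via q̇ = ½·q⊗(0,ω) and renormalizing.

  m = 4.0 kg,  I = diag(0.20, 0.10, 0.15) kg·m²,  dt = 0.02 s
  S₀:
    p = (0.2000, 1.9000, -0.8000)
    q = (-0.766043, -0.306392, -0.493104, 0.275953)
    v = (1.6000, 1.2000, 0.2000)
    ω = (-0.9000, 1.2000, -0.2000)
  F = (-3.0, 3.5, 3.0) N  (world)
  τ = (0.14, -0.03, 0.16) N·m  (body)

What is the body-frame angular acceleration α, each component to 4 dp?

precession coupling ω×(Iω) = (-0.0120, 0.0090, 0.1080)
α = I⁻¹(τ − ω×Iω) = (0.7600, -0.3900, 0.3467)

α = (0.7600, -0.3900, 0.3467)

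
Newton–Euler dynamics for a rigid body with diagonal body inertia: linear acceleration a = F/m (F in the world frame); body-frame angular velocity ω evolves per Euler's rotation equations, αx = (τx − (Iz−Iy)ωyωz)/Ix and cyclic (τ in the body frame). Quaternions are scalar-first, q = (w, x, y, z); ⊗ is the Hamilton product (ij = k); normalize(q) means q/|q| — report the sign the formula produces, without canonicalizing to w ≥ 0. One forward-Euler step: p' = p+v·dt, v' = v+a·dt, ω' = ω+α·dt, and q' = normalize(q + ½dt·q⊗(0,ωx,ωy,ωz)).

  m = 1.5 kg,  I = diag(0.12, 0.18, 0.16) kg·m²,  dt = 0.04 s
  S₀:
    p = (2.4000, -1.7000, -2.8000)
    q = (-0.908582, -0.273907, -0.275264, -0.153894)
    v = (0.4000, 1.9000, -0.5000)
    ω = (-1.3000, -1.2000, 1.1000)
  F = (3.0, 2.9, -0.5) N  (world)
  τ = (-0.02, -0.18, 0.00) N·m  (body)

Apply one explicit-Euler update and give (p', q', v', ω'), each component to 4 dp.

gyro term ω×Iω = (0.0264, 0.0572, 0.0936)
(τ − ω×Iω)/I = (-0.3867, -1.3178, -0.5850)
ω' = ω + α·dt = (-1.3155, -1.2527, 1.0766)
Hamilton product q⊗(0,ω) = (-0.5171125, 0.6936934, 1.5916583, -1.0285950)
q' = normalize(q + ½dt·q⊗(0,ω)) = (-0.9181, -0.2598, -0.2432, -0.1743)
a = F/m = (2.0000, 1.9333, -0.3333)
p + v·dt = (2.4160, -1.6240, -2.8200)
new velocity v' = (0.4800, 1.9773, -0.5133)

p' = (2.4160, -1.6240, -2.8200)
q' = (-0.9181, -0.2598, -0.2432, -0.1743)
v' = (0.4800, 1.9773, -0.5133)
ω' = (-1.3155, -1.2527, 1.0766)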